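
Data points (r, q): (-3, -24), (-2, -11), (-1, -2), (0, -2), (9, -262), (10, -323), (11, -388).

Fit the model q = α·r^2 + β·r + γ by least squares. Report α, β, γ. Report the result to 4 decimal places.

From the data, Σr^2·r^2 = 31300, Σr^2·r = 3024, Σr^2 = 316, Σr·r = 316, Σr = 24, Σ1 = 7.
Right-hand side: Σr^2·q = -100732, Σr·q = -9760, Σq = -1012.
So AᵀA·[α, β, γ]ᵀ = Aᵀq: [[31300, 3024, 316]; [3024, 316, 24]; [316, 24, 7]]·[α, β, γ]ᵀ = [-100732, -9760, -1012]ᵀ.
Inverting the 3×3 Gram matrix, [α, β, γ]ᵀ = [-96049/31423, -48220/31423, -41616/31423]ᵀ.

α = -3.0566, β = -1.5345, γ = -1.3244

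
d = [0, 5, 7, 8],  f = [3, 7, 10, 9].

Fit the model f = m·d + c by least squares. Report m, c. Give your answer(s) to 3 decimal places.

m = 0.842, c = 3.039

AᵀA·[m, c]ᵀ = Aᵀf reads: 138·m + 20·c = 177;  20·m + 4·c = 29.
(Σd·d = 138, Σd = 20, Σ1 = 4, Σd·f = 177, Σf = 29.)
det = 138·4 − 20² = 152.
m = (177·4 − 20·29)/152 = 16/19; c = (138·29 − 20·177)/152 = 231/76.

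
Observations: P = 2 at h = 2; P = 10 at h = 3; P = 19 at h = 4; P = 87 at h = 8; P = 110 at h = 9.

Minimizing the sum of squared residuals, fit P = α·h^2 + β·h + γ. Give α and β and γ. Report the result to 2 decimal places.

The normal system XᵀX·[α, β, γ]ᵀ = XᵀP is [[11010, 1340, 174]; [1340, 174, 26]; [174, 26, 5]]·[α, β, γ]ᵀ = [14880, 1796, 228]ᵀ.
Inverting the 3×3 Gram matrix, [α, β, γ]ᵀ = [4804/3559, 2106/3559, -15840/3559]ᵀ.

α = 1.35, β = 0.59, γ = -4.45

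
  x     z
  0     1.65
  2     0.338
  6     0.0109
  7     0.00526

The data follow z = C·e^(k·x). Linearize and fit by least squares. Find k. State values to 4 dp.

With ln zᵢ as the transformed response and xᵢ as the regressor:
Σx = 15.0000, Σ(x)² = 89.0000, Σln z = -10.3506, Σx·ln z = -66.0167.
Normal system: [[89.0000, 15.0000]; [15.0000, 4]]·[k, ln C]ᵀ = [-66.0167, -10.3506]ᵀ.
Slope k = (n·Σx·ln z − Σx·Σln z)/(n·Σ(x)² − (Σx)²) = (4·-66.0167 − 15.0000·-10.3506)/131.0000 = -0.83060; ln C = (Σln z − k·Σx)/n = 0.52712.

k = -0.8306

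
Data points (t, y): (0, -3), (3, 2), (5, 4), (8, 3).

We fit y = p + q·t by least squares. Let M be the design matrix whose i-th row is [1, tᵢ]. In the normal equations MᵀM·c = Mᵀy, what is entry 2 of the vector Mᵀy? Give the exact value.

50

Entry 2 ↔ basis t, so (Mᵀy)_{2} = Σᵢ (t)·yᵢ = (0)·(-3) + (3)·(2) + (5)·(4) + (8)·(3) = 50.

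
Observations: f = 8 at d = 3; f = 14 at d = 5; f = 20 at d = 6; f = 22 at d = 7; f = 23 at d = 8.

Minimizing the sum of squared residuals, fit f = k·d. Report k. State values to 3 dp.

From the data, Σd·d = 183.
And Σd·f = 552.
XᵀX·[k]ᵀ = Xᵀf becomes [[183]]·[k]ᵀ = [552]ᵀ.
k = 552/183 = 3.01639.

k = 3.016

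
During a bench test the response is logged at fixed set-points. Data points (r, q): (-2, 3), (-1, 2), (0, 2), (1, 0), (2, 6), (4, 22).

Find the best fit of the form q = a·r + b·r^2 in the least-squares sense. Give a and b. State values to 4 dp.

a = 0.4994, b = 1.2346

The normal equations are: 26·a + 64·b = 92;  64·a + 290·b = 390.
Determinant 26·290 − 64² = 3444.
a = (92·290 − 64·390)/3444 = 430/861; b = (26·390 − 64·92)/3444 = 1063/861.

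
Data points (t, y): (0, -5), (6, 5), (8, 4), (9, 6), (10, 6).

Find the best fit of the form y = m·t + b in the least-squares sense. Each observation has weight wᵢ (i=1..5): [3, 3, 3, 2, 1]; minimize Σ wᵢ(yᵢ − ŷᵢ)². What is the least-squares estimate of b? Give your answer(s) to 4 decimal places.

The normal system AᵀWA·[m, b]ᵀ = AᵀWy is [[562, 70]; [70, 12]]·[m, b]ᵀ = [354, 30]ᵀ.
Eliminating b: 12·(row 1) − 70·(row 2) gives 1844·m = 12·354 − 70·30 = 2148, so m = 537/461.
Then b = (30 − 70·(537/461))/12 = -1980/461.

b = -4.2950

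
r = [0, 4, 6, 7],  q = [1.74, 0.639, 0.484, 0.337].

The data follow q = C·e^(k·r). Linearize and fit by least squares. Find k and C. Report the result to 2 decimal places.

k = -0.23, C = 1.71

Linearized form: ln q = k·r + ln C. From the 4 transformed points,
Σr = 17.0000, Σ(r)² = 101.0000, Σln q = -1.7073, Σr·ln q = -13.7591.
Equations: 101.0000·k + 17.0000·ln C = -13.7591;  17.0000·k + 4·ln C = -1.7073.
Δ = 101.0000·4 − (17.0000)² = 115.0000; k = (-13.7591·4 − 17.0000·-1.7073)/115.0000 = -0.22619, ln C = (101.0000·-1.7073 − 17.0000·-13.7591)/115.0000 = 0.53450, so C = exp(0.53450) = 1.70659.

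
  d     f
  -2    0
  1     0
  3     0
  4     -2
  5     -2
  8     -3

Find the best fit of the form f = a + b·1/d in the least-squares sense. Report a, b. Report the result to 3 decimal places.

a = -1.242, b = 0.320

Sums needed: Σ1 = 6, Σ1/d = 169/120, Σ1/d·1/d = 21301/14400.
Right-hand side: Σf = -7, Σ1/d·f = -51/40.
MᵀM·[a, b]ᵀ = Mᵀf becomes [[6, 169/120]; [169/120, 21301/14400]]·[a, b]ᵀ = [-7, -51/40]ᵀ.
Δ = 6·(21301/14400) − (169/120)² = 19849/2880.
a = ((-7)·(21301/14400) − (169/120)·(-51/40))/(19849/2880) = -24650/19849; b = (6·(-51/40) − (169/120)·(-7))/(19849/2880) = 6360/19849.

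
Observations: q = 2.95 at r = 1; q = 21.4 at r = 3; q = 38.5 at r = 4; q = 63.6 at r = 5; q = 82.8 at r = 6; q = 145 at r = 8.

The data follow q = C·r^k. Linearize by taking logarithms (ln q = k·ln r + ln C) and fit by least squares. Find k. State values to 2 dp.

k = 1.88

Let Y = ln q. Fitting Y = k·ln r + ln C by least squares:
Σln r = 7.9655, Σ(ln r)² = 13.2535, Σln q = 21.3416, Σln r·ln q = 33.3717.
Equations: 13.2535·k + 7.9655·ln C = 33.3717;  7.9655·k + 6·ln C = 21.3416.
Δ = 13.2535·6 − (7.9655)² = 16.0713; k = (33.3717·6 − 7.9655·21.3416)/16.0713 = 1.88117, ln C = (13.2535·21.3416 − 7.9655·33.3717)/16.0713 = 1.05952.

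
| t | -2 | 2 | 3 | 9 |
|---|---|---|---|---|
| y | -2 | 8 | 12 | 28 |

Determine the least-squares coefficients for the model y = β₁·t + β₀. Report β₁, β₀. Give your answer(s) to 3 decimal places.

Entries of MᵀM: Σt·t = 98, Σt = 12, Σ1 = 4.
Moment sums: Σt·y = 308, Σy = 46.
Δ = 98·4 − 12² = 248.
β₁ = (308·4 − 12·46)/248 = 85/31; β₀ = (98·46 − 12·308)/248 = 203/62.

β₁ = 2.742, β₀ = 3.274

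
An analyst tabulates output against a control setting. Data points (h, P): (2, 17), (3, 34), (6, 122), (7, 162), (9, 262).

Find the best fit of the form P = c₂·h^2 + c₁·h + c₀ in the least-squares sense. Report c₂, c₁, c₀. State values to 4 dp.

c₂ = 2.9484, c₁ = 2.5724, c₀ = -0.0423

With design matrix A, AᵀA = [[10355, 1323, 179]; [1323, 179, 27]; [179, 27, 5]] and AᵀP = [33926, 4360, 597]ᵀ.
Inverting the 3×3 Gram matrix, [c₂, c₁, c₀]ᵀ = [14789/5016, 391/152, -53/1254]ᵀ.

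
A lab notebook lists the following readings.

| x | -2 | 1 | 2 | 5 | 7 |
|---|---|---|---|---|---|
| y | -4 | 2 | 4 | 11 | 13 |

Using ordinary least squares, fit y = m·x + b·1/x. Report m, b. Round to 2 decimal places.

Sums needed: Σx·x = 83, Σx·1/x = 5, Σ1/x·1/x = 3823/2450.
For Aᵀy: Σx·y = 164, Σ1/x·y = 352/35.
Normal equations: [[83, 5]; [5, 3823/2450]]·[m, b]ᵀ = [164, 352/35]ᵀ.
Δ = 83·(3823/2450) − 5² = 256059/2450.
m = (164·(3823/2450) − 5·(352/35))/(256059/2450) = 167924/85353; b = (83·(352/35) − 5·164)/(256059/2450) = 12040/85353.

m = 1.97, b = 0.14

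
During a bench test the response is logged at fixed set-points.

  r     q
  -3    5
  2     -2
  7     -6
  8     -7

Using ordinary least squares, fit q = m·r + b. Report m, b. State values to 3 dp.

Forming XᵀX = [[126, 14]; [14, 4]] and Xᵀq = [-117, -10]ᵀ gives XᵀX·[m, b]ᵀ = Xᵀq.
Determinant 126·4 − 14² = 308.
m = ((-117)·4 − 14·(-10))/308 = -82/77; b = (126·(-10) − 14·(-117))/308 = 27/22.

m = -1.065, b = 1.227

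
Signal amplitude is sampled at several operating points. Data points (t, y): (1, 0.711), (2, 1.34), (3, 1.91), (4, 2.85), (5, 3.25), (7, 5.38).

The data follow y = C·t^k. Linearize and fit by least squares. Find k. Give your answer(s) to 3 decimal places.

k = 1.020

Taking logs, ln y = k·ln t + ln C, so regress ln y on ln t.
XᵀX = [[9.9861, 6.7334]; [6.7334, 6]], rhs = [7.5370, 4.5074]ᵀ  (here Σln t = 6.7334, Σ(ln t)² = 9.9861, Σln y = 4.5074, Σln t·ln y = 7.5370).
Slope k = (n·Σln t·ln y − Σln t·Σln y)/(n·Σ(ln t)² − (Σln t)²) = (6·7.5370 − 6.7334·4.5074)/14.5777 = 1.02020; ln C = (Σln y − k·Σln t)/n = -0.39368.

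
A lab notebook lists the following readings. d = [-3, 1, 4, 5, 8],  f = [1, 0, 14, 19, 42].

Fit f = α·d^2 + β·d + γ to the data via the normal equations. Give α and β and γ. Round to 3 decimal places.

α = 0.514, β = 1.234, γ = -0.324

Sums needed: Σd^2·d^2 = 5059, Σd^2·d = 675, Σd^2 = 115, Σd·d = 115, Σd = 15, Σ1 = 5.
Right-hand side: Σd^2·f = 3396, Σd·f = 484, Σf = 76.
Solving the 3×3 system (Gaussian elimination) gives α = 386/751, β = 4634/3755, γ = -1216/3755.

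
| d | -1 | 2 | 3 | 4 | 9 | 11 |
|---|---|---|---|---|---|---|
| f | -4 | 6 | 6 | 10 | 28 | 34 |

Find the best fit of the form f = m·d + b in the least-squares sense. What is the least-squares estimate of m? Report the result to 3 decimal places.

Entries of MᵀM: Σd·d = 232, Σd = 28, Σ1 = 6.
And Σd·f = 700, Σf = 80.
MᵀM·[m, b]ᵀ = Mᵀf becomes [[232, 28]; [28, 6]]·[m, b]ᵀ = [700, 80]ᵀ.
Eliminating b: 6·(row 1) − 28·(row 2) gives 608·m = 6·700 − 28·80 = 1960, so m = 245/76.
Then b = (80 − 28·(245/76))/6 = -65/38.

m = 3.224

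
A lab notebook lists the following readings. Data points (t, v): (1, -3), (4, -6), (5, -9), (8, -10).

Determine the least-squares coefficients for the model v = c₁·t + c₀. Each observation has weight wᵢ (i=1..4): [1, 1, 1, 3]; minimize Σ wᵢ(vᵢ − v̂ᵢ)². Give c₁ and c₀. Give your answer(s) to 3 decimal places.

Setting ∂/∂c₁ … = 0 gives: 234·c₁ + 34·c₀ = -312;  34·c₁ + 6·c₀ = -48.
(Σwᵢ·t·t = 234, Σwᵢ·t = 34, Σwᵢ·1 = 6, Σwᵢ·t·v = -312, Σwᵢ·v = -48.)
Δ = 234·6 − 34² = 248.
c₁ = ((-312)·6 − 34·(-48))/248 = -30/31; c₀ = (234·(-48) − 34·(-312))/248 = -78/31.

c₁ = -0.968, c₀ = -2.516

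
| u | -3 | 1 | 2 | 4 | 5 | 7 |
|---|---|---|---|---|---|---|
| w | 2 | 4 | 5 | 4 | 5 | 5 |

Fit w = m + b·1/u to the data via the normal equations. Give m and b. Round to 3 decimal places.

The normal equations are: 6·m + (739/420)·b = 25;  (739/420)·m + (261781/176400)·b = 359/42.
det = 6·(261781/176400) − (739/420)² = 204913/35280.
m = (25·(261781/176400) − (739/420)·(359/42))/(204913/35280) = 778303/204913; b = (6·(359/42) − (739/420)·25)/(204913/35280) = 257460/204913.

m = 3.798, b = 1.256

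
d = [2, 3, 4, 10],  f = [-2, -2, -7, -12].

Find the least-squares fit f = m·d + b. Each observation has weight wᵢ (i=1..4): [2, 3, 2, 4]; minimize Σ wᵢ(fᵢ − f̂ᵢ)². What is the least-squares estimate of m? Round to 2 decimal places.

m = -1.26

Sums needed: Σwᵢ·d·d = 467, Σwᵢ·d = 61, Σwᵢ·1 = 11.
For MᵀWf: Σwᵢ·d·f = -562, Σwᵢ·f = -72.
So MᵀWM·[m, b]ᵀ = MᵀWf: [[467, 61]; [61, 11]]·[m, b]ᵀ = [-562, -72]ᵀ.
Determinant 467·11 − 61² = 1416.
m = ((-562)·11 − 61·(-72))/1416 = -895/708; b = (467·(-72) − 61·(-562))/1416 = 329/708.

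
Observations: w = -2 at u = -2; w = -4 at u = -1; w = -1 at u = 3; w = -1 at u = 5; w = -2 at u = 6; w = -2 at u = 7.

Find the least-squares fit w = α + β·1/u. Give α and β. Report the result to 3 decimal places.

Normal-equation sums: Σ1 = 6, Σ1/u = -23/35, Σ1/u·1/u = 31957/22050.
For Aᵀw: Σw = -12, Σ1/u·w = 404/105.
AᵀA·[α, β]ᵀ = Aᵀw becomes [[6, -23/35]; [-23/35, 31957/22050]]·[α, β]ᵀ = [-12, 404/105]ᵀ.
Determinant 6·(31957/22050) − (-23/35)² = 6074/735.
α = ((-12)·(31957/22050) − (-23/35)·(404/105))/(6074/735) = -27311/15185; β = (6·(404/105) − (-23/35)·(-12))/(6074/735) = 5586/3037.

α = -1.799, β = 1.839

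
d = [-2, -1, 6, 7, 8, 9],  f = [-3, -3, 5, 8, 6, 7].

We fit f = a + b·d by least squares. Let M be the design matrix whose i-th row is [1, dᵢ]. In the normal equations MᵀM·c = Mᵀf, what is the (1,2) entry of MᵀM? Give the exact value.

27

Row 1 ↔ basis 1, column 2 ↔ basis d, so (MᵀM)_{1,2} = Σᵢ d = (1)·(-2) + (1)·(-1) + (1)·(6) + (1)·(7) + (1)·(8) + (1)·(9) = 27.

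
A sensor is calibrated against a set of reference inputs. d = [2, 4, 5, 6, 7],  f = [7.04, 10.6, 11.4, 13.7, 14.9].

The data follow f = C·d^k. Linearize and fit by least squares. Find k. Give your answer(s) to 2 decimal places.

Taking logs, ln f = k·ln d + ln C, so regress ln f on ln d.
XᵀX = [[11.9895, 7.4265]; [7.4265, 5]], rhs = [18.4887, 12.0648]ᵀ  (here Σln d = 7.4265, Σ(ln d)² = 11.9895, Σln f = 12.0648, Σln d·ln f = 18.4887).
Slope k = (n·Σln d·ln f − Σln d·Σln f)/(n·Σ(ln d)² − (Σln d)²) = (5·18.4887 − 7.4265·12.0648)/4.7940 = 0.59311; ln C = (Σln f − k·Σln d)/n = 1.53201.

k = 0.59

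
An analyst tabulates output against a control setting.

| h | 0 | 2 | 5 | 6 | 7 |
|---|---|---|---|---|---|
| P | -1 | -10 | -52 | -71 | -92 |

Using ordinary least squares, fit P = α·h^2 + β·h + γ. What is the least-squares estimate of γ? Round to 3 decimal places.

γ = -0.394

Compute the Gram sums: Σh^2·h^2 = 4338, Σh^2·h = 692, Σh^2 = 114, Σh·h = 114, Σh = 20, Σ1 = 5.
Moment sums: Σh^2·P = -8404, Σh·P = -1350, ΣP = -226.
Normal equations: [[4338, 692, 114]; [692, 114, 20]; [114, 20, 5]]·[α, β, γ]ᵀ = [-8404, -1350, -226]ᵀ.
Inverting the 3×3 Gram matrix, [α, β, γ]ᵀ = [-6606/4279, -10277/4279, -1686/4279]ᵀ.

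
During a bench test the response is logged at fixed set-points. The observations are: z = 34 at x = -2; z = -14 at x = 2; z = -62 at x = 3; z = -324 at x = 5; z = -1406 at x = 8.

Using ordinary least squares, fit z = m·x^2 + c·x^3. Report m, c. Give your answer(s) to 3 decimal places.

m = 2.173, c = -3.018

The normal system MᵀM·[m, c]ᵀ = Mᵀz is [[4834, 36136]; [36136, 278626]]·[m, c]ᵀ = [-98562, -762430]ᵀ.
Δ = 4834·278626 − 36136² = 41067588.
m = ((-98562)·278626 − 36136·(-762430))/41067588 = 22308667/10266897; c = (4834·(-762430) − 36136·(-98562))/41067588 = -30987547/10266897.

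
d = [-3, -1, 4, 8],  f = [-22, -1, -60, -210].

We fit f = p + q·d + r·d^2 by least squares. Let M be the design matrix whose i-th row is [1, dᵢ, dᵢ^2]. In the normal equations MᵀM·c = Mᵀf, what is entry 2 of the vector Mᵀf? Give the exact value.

-1853

Entry 2 ↔ basis d, so (Mᵀf)_{2} = Σᵢ (d)·fᵢ = (-3)·(-22) + (-1)·(-1) + (4)·(-60) + (8)·(-210) = -1853.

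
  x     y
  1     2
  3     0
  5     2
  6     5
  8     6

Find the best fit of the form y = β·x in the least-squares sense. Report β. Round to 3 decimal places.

β = 0.667

From the data, Σx·x = 135.
Moment sums: Σx·y = 90.
Normal equations: [[135]]·[β]ᵀ = [90]ᵀ.
β = 90/135 = 0.666667.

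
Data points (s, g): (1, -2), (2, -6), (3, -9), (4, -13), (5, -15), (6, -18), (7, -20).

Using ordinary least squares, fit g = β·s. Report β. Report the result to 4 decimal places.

The normal system XᵀX·[β]ᵀ = Xᵀg is [[140]]·[β]ᵀ = [-416]ᵀ.
Hence β = -416 / 140 ≈ -2.97143.

β = -2.9714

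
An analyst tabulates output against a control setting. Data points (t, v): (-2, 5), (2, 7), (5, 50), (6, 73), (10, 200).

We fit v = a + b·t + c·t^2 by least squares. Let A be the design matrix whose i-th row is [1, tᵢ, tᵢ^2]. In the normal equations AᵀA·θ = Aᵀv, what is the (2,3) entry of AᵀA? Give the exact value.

1341

Row 2 ↔ basis t, column 3 ↔ basis t^2, so (AᵀA)_{2,3} = Σᵢ (t)·(t^2) = (-2)·(4) + (2)·(4) + (5)·(25) + (6)·(36) + (10)·(100) = 1341.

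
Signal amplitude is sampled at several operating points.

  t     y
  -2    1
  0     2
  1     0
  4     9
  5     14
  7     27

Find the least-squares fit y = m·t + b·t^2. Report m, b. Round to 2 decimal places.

From the data, Σt·t = 95, Σt·t^2 = 525, Σt^2·t^2 = 3299.
Right-hand side: Σt·y = 293, Σt^2·y = 1821.
So XᵀX·[m, b]ᵀ = Xᵀy: [[95, 525]; [525, 3299]]·[m, b]ᵀ = [293, 1821]ᵀ.
Eliminating b: 3299·(row 1) − 525·(row 2) gives 37780·m = 3299·293 − 525·1821 = 10582, so m = 5291/18890.
Then b = (1821 − 525·(5291/18890))/3299 = 1917/3778.

m = 0.28, b = 0.51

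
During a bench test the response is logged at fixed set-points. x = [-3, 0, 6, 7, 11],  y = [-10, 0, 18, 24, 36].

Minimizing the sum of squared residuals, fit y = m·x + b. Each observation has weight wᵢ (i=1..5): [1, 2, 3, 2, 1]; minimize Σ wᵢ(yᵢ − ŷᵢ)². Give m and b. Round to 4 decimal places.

m = 3.2683, b = -0.3034

Sums needed: Σwᵢ·x·x = 336, Σwᵢ·x = 40, Σwᵢ·1 = 9.
Right-hand side: Σwᵢ·x·y = 1086, Σwᵢ·y = 128.
Eliminating b: 9·(row 1) − 40·(row 2) gives 1424·m = 9·1086 − 40·128 = 4654, so m = 2327/712.
Then b = (128 − 40·(2327/712))/9 = -27/89.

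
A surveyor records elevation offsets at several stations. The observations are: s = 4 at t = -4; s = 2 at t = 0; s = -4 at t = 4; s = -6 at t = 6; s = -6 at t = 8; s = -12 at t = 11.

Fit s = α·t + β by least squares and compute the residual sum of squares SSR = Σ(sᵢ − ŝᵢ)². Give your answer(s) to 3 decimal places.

Entries of AᵀA: Σt·t = 253, Σt = 25, Σ1 = 6.
For Aᵀs: Σt·s = -248, Σs = -22.
Normal equations: [[253, 25]; [25, 6]]·[α, β]ᵀ = [-248, -22]ᵀ.
Δ = 253·6 − 25² = 893.
α = ((-248)·6 − 25·(-22))/893 = -938/893; β = (253·(-22) − 25·(-248))/893 = 634/893.
Residuals: -814/893, 1152/893, -454/893, -364/893, 1512/893, -1032/893; SSR = 6360/893.

SSR = 7.122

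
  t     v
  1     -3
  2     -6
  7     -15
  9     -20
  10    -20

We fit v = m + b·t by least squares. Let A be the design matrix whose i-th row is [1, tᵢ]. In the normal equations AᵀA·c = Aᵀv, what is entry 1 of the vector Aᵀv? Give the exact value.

-64

Entry 1 ↔ basis 1, so (Aᵀv)_{1} = Σᵢ vᵢ = (1)·(-3) + (1)·(-6) + (1)·(-15) + (1)·(-20) + (1)·(-20) = -64.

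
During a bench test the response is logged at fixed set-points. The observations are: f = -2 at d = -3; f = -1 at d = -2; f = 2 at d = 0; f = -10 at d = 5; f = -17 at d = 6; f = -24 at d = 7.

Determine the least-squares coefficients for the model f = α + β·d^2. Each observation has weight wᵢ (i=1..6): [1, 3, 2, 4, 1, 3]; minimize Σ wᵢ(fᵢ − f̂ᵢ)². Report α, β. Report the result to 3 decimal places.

α = 1.973, β = -0.518

XᵀWX·[α, β]ᵀ = XᵀWf reads: 14·α + 304·β = -130;  304·α + 11128·β = -5170.
Eliminating β: 11128·(row 1) − 304·(row 2) gives 63376·α = 11128·(-130) − 304·(-5170) = 125040, so α = 7815/3961.
Then β = ((-5170) − 304·(7815/3961))/11128 = -8215/15844.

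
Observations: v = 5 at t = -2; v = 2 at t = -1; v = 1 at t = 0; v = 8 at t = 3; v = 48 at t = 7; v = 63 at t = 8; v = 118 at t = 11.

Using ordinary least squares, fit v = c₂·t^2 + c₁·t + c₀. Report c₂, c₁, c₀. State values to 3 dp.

Entries of MᵀM: Σt^2·t^2 = 21236, Σt^2·t = 2204, Σt^2 = 248, Σt·t = 248, Σt = 26, Σ1 = 7.
Right-hand side: Σt^2·v = 20756, Σt·v = 2150, Σv = 245.
Normal equations: [[21236, 2204, 248]; [2204, 248, 26]; [248, 26, 7]]·[c₂, c₁, c₀]ᵀ = [20756, 2150, 245]ᵀ.
Row-reducing yields c₂ = 6939/6986, c₁ = -1579/6986, c₀ = 324/499.

c₂ = 0.993, c₁ = -0.226, c₀ = 0.649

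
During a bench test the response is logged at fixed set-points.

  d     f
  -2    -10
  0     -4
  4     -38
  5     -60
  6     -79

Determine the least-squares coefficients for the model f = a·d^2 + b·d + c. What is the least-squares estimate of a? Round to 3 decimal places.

a = -1.942

Normal-equation sums: Σd^2·d^2 = 2193, Σd^2·d = 397, Σd^2 = 81, Σd·d = 81, Σd = 13, Σ1 = 5.
For Xᵀf: Σd^2·f = -4992, Σd·f = -906, Σf = -191.
So XᵀX·[a, b, c]ᵀ = Xᵀf: [[2193, 397, 81]; [397, 81, 13]; [81, 13, 5]]·[a, b, c]ᵀ = [-4992, -906, -191]ᵀ.
Solving the 3×3 system (Gaussian elimination) gives a = -4145/2134, b = -4281/4268, c = -17609/4268.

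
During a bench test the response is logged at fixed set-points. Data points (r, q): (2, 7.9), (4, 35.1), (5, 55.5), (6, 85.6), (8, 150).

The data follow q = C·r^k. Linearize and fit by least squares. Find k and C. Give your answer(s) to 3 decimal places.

With ln qᵢ as the transformed response and ln rᵢ as the regressor:
Sums: Σln r = 7.5601, Σ(ln r)² = 12.5270, Σln q = 19.1018, Σln r·ln q = 31.2216.
Normal system: [[12.5270, 7.5601]; [7.5601, 5]]·[k, ln C]ᵀ = [31.2216, 19.1018]ᵀ.
Slope k = (n·Σln r·ln q − Σln r·Σln q)/(n·Σ(ln r)² − (Σln r)²) = (5·31.2216 − 7.5601·19.1018)/5.4804 = 2.13433; ln C = (Σln q − k·Σln r)/n = 0.59321, so C = exp(0.59321) = 1.80978.

k = 2.134, C = 1.810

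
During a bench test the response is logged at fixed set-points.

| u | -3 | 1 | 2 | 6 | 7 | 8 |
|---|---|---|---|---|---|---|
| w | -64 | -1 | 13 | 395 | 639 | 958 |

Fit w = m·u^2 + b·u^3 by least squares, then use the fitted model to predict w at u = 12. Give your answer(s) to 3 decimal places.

ŵ = 3311.055

From the data, Σu^2·u^2 = 7891, Σu^2·u^3 = 57141, Σu^3·u^3 = 427243.
Right-hand side: Σu^2·w = 106318, Σu^3·w = 796824.
So MᵀM·[m, b]ᵀ = Mᵀw: [[7891, 57141]; [57141, 427243]]·[m, b]ᵀ = [106318, 796824]ᵀ.
Δ = 7891·427243 − 57141² = 106280632.
m = (106318·427243 − 57141·796824)/106280632 = -53849455/53140316; b = (7891·796824 − 57141·106318)/106280632 = 106310673/53140316.
At u = 12: ŵ = (-53849455/53140316)·(144) + (106310673/53140316)·(1728) = 43987630356/13285079.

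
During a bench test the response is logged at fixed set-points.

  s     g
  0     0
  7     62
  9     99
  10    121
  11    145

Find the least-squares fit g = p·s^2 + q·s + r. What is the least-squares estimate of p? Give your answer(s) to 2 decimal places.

AᵀA·[p, q, r]ᵀ = Aᵀg reads: 33603·p + 3403·q + 351·r = 40702;  3403·p + 351·q + 37·r = 4130;  351·p + 37·q + 5·r = 427.
Solving the 3×3 system (Gaussian elimination) gives p = 116251/107342, q = 135899/107342, r = 267/53671.

p = 1.08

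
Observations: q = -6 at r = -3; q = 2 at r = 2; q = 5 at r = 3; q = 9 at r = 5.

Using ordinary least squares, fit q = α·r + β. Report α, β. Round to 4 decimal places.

α = 1.8561, β = -0.7482

Normal-equation sums: Σr·r = 47, Σr = 7, Σ1 = 4.
For Mᵀq: Σr·q = 82, Σq = 10.
MᵀM·[α, β]ᵀ = Mᵀq becomes [[47, 7]; [7, 4]]·[α, β]ᵀ = [82, 10]ᵀ.
det = 47·4 − 7² = 139.
α = (82·4 − 7·10)/139 = 258/139; β = (47·10 − 7·82)/139 = -104/139.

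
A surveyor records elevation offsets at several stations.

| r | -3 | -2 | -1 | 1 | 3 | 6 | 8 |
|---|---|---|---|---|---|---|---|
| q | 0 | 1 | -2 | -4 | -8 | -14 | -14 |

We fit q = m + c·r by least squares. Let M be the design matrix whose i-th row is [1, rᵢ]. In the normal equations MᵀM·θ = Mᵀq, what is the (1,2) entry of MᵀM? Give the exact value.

Row 1 ↔ basis 1, column 2 ↔ basis r, so (MᵀM)_{1,2} = Σᵢ r = (1)·(-3) + (1)·(-2) + (1)·(-1) + (1)·(1) + (1)·(3) + (1)·(6) + (1)·(8) = 12.

12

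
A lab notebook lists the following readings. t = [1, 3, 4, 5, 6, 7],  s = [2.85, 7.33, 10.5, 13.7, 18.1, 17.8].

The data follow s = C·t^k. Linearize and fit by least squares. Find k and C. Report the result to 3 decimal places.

k = 0.987, C = 2.742

Linearized form: ln s = k·ln t + ln C. From the 6 transformed points,
AᵀA = [[12.7160, 7.8320]; [7.8320, 6]], rhs = [20.4521, 13.7832]ᵀ  (here Σln t = 7.8320, Σ(ln t)² = 12.7160, Σln s = 13.7832, Σln t·ln s = 20.4521).
Slope k = (n·Σln t·ln s − Σln t·Σln s)/(n·Σ(ln t)² − (Σln t)²) = (6·20.4521 − 7.8320·13.7832)/14.9557 = 0.98708; ln C = (Σln s − k·Σln t)/n = 1.00872, so C = exp(1.00872) = 2.74210.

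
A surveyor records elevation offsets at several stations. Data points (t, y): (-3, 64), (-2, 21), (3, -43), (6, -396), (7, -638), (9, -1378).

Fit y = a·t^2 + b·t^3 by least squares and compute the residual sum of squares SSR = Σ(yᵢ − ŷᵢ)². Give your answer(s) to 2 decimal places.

SSR = 4.61

Forming MᵀM = [[10436, 83600]; [83600, 697268]] and Mᵀy = [-156863, -1311989]ᵀ gives MᵀM·[a, b]ᵀ = Mᵀy.
Determinant 10436·697268 − 83600² = 287728848.
a = ((-156863)·697268 − 83600·(-1311989))/287728848 = 774571/726588; b = (10436·(-1311989) − 83600·(-156863))/287728848 = -16060289/7992468.
Residuals: 33545/222013, 146622/222013, 737175/444026, -75695/222013, -444957/444026, 116306/222013; SSR = 2047029/444026.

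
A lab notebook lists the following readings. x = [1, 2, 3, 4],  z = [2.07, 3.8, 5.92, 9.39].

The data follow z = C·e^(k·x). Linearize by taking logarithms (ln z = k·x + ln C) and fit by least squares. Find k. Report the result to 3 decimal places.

k = 0.498

Taking logs, ln z = k·x + ln C, so regress ln z on x.
Σx = 10.0000, Σ(x)² = 30.0000, Σln z = 6.0805, Σx·ln z = 17.6911.
Equations: 30.0000·k + 10.0000·ln C = 17.6911;  10.0000·k + 4·ln C = 6.0805.
Slope k = (n·Σx·ln z − Σx·Σln z)/(n·Σ(x)² − (Σx)²) = (4·17.6911 − 10.0000·6.0805)/20.0000 = 0.49796; ln C = (Σln z − k·Σx)/n = 0.27523.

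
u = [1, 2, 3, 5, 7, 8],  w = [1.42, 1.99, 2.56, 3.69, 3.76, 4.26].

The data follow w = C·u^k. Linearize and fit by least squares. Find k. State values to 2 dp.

k = 0.53

Taking logs, ln w = k·ln u + ln C, so regress ln w on ln u.
Σln u = 7.4265, Σ(ln u)² = 12.3883, Σln w = 6.0581, Σln u·ln w = 9.2019.
Equations: 12.3883·k + 7.4265·ln C = 9.2019;  7.4265·k + 6·ln C = 6.0581.
Δ = 12.3883·6 − (7.4265)² = 19.1764; k = (9.2019·6 − 7.4265·6.0581)/19.1764 = 0.53297, ln C = (12.3883·6.0581 − 7.4265·9.2019)/19.1764 = 0.35000.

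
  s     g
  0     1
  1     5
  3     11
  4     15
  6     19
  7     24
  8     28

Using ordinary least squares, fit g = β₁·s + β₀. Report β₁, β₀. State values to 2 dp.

β₁ = 3.23, β₀ = 1.33

Forming XᵀX = [[175, 29]; [29, 7]] and Xᵀg = [604, 103]ᵀ gives XᵀX·[β₁, β₀]ᵀ = Xᵀg.
Determinant 175·7 − 29² = 384.
β₁ = (604·7 − 29·103)/384 = 1241/384; β₀ = (175·103 − 29·604)/384 = 509/384.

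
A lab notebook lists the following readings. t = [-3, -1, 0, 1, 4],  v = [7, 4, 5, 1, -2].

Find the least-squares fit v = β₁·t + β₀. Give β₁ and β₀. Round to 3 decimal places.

β₁ = -1.306, β₀ = 3.261

Setting ∂/∂β₁ … = 0 gives: 27·β₁ + 1·β₀ = -32;  1·β₁ + 5·β₀ = 15.
Determinant 27·5 − 1² = 134.
β₁ = ((-32)·5 − 1·15)/134 = -175/134; β₀ = (27·15 − 1·(-32))/134 = 437/134.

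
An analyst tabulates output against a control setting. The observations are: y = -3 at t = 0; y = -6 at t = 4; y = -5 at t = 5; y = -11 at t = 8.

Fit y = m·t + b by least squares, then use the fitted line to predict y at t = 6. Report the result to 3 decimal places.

ŷ = -7.893

Normal-equation sums: Σt·t = 105, Σt = 17, Σ1 = 4.
Right-hand side: Σt·y = -137, Σy = -25.
So XᵀX·[m, b]ᵀ = Xᵀy: [[105, 17]; [17, 4]]·[m, b]ᵀ = [-137, -25]ᵀ.
det = 105·4 − 17² = 131.
m = ((-137)·4 − 17·(-25))/131 = -123/131; b = (105·(-25) − 17·(-137))/131 = -296/131.
At t = 6: ŷ = (-123/131)·(6) + (-296/131)·(1) = -1034/131.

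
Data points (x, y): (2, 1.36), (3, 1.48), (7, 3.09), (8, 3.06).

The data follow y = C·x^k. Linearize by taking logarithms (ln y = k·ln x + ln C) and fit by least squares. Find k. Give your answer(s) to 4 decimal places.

Taking logs, ln y = k·ln x + ln C, so regress ln y on ln x.
Σln x = 5.8171, Σ(ln x)² = 9.7980, Σln y = 2.9461, Σln x·ln y = 5.1648.
Normal system: [[9.7980, 5.8171]; [5.8171, 4]]·[k, ln C]ᵀ = [5.1648, 2.9461]ᵀ.
Solving (det = 5.3534): k = 0.65780, ln C = -0.22010.

k = 0.6578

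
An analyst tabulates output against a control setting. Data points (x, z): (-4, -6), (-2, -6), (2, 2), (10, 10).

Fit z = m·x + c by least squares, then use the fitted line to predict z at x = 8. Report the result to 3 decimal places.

ẑ = 7.913

From the data, Σx·x = 124, Σx = 6, Σ1 = 4.
Moment sums: Σx·z = 140, Σz = 0.
Eliminating c: 4·(row 1) − 6·(row 2) gives 460·m = 4·140 − 6·0 = 560, so m = 28/23.
Then c = (0 − 6·(28/23))/4 = -42/23.
At x = 8: ẑ = (28/23)·(8) + (-42/23)·(1) = 182/23.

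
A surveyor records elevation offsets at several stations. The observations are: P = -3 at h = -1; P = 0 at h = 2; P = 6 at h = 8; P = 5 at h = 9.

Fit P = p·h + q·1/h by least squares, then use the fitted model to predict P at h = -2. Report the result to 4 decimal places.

P̂ = -1.9457

Compute the Gram sums: Σh·h = 150, Σh·1/h = 4, Σ1/h·1/h = 6625/5184.
For MᵀP: Σh·P = 96, Σ1/h·P = 155/36.
So MᵀM·[p, q]ᵀ = MᵀP: [[150, 4]; [4, 6625/5184]]·[p, q]ᵀ = [96, 155/36]ᵀ.
Eliminating q: (6625/5184)·(row 1) − 4·(row 2) gives (151801/864)·p = (6625/5184)·96 − 4·(155/36) = 5695/54, so p = 91120/151801.
Then q = ((155/36) − 4·(91120/151801))/(6625/5184) = 226224/151801.
At h = -2: P̂ = (91120/151801)·(-2) + (226224/151801)·(-1/2) = -295352/151801.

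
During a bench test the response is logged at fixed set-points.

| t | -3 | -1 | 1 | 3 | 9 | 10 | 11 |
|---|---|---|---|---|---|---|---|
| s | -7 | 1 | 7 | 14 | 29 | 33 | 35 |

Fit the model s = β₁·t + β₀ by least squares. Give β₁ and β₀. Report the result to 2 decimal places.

β₁ = 2.92, β₀ = 3.48

With design matrix M, MᵀM = [[322, 30]; [30, 7]] and Mᵀs = [1045, 112]ᵀ.
Eliminating β₀: 7·(row 1) − 30·(row 2) gives 1354·β₁ = 7·1045 − 30·112 = 3955, so β₁ = 3955/1354.
Then β₀ = (112 − 30·(3955/1354))/7 = 2357/677.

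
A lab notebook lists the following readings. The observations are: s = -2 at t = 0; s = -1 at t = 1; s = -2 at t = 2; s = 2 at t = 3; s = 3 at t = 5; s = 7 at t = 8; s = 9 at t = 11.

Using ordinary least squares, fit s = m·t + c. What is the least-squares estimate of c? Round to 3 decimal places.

Entries of MᵀM: Σt·t = 224, Σt = 30, Σ1 = 7.
Moment sums: Σt·s = 171, Σs = 16.
Eliminating c: 7·(row 1) − 30·(row 2) gives 668·m = 7·171 − 30·16 = 717, so m = 717/668.
Then c = (16 − 30·(717/668))/7 = -773/334.

c = -2.314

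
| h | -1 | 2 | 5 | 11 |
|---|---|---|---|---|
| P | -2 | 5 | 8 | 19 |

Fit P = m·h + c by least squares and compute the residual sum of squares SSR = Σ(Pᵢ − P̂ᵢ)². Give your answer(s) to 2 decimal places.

Normal-equation sums: Σh·h = 151, Σh = 17, Σ1 = 4.
Moment sums: Σh·P = 261, ΣP = 30.
det = 151·4 − 17² = 315.
m = (261·4 − 17·30)/315 = 178/105; c = (151·30 − 17·261)/315 = 31/105.
Residuals: -3/5, 46/35, -27/35, 2/35; SSR = 94/35.

SSR = 2.69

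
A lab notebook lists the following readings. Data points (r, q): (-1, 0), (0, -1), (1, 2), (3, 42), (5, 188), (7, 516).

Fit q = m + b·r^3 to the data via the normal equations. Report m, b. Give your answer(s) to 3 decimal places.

m = 0.533, b = 1.503

Sums needed: Σ1 = 6, Σr^3 = 495, Σr^3·r^3 = 134005.
Right-hand side: Σq = 747, Σr^3·q = 201624.
Δ = 6·134005 − 495² = 559005.
m = (747·134005 − 495·201624)/559005 = 19857/37267; b = (6·201624 − 495·747)/559005 = 279993/186335.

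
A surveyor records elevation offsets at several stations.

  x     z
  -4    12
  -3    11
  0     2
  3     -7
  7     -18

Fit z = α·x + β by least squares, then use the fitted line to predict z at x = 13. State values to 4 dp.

Entries of AᵀA: Σx·x = 83, Σx = 3, Σ1 = 5.
Right-hand side: Σx·z = -228, Σz = 0.
Normal equations: [[83, 3]; [3, 5]]·[α, β]ᵀ = [-228, 0]ᵀ.
Eliminating β: 5·(row 1) − 3·(row 2) gives 406·α = 5·(-228) − 3·0 = -1140, so α = -570/203.
Then β = (0 − 3·(-570/203))/5 = 342/203.
At x = 13: ẑ = (-570/203)·(13) + (342/203)·(1) = -7068/203.

ẑ = -34.8177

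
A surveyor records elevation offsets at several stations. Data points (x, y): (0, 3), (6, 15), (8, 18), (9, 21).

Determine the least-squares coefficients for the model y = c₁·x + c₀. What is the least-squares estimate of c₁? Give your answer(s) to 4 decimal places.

Setting ∂/∂c₁ … = 0 gives: 181·c₁ + 23·c₀ = 423;  23·c₁ + 4·c₀ = 57.
(Σx·x = 181, Σx = 23, Σ1 = 4, Σx·y = 423, Σy = 57.)
det = 181·4 − 23² = 195.
c₁ = (423·4 − 23·57)/195 = 127/65; c₀ = (181·57 − 23·423)/195 = 196/65.

c₁ = 1.9538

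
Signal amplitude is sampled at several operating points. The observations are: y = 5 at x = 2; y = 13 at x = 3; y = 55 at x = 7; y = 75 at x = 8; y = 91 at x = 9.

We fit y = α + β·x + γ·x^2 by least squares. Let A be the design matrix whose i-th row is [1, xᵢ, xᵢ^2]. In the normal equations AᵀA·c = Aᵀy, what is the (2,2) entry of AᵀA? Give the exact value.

207

Row 2 ↔ basis x, column 2 ↔ basis x, so (AᵀA)_{2,2} = Σᵢ (x)·(x) = (2)·(2) + (3)·(3) + (7)·(7) + (8)·(8) + (9)·(9) = 207.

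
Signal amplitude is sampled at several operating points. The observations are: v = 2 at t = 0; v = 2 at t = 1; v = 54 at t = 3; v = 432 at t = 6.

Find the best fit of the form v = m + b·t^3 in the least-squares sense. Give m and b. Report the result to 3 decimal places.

The normal equations are: 4·m + 244·b = 490;  244·m + 47386·b = 94772.
Δ = 4·47386 − 244² = 130008.
m = (490·47386 − 244·94772)/130008 = 23693/32502; b = (4·94772 − 244·490)/130008 = 32441/16251.

m = 0.729, b = 1.996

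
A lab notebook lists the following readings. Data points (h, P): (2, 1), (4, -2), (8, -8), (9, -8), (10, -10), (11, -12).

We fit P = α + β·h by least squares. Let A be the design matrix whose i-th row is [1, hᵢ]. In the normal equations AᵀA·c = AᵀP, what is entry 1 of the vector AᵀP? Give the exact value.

-39

Entry 1 ↔ basis 1, so (AᵀP)_{1} = Σᵢ Pᵢ = (1)·(1) + (1)·(-2) + (1)·(-8) + (1)·(-8) + (1)·(-10) + (1)·(-12) = -39.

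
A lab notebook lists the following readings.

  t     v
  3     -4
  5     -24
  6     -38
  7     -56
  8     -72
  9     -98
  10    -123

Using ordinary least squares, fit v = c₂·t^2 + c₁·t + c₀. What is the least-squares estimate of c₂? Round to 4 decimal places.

c₂ = -1.4378

The normal system MᵀM·[c₂, c₁, c₀]ᵀ = Mᵀv is [[25060, 2952, 364]; [2952, 364, 48]; [364, 48, 7]]·[c₂, c₁, c₀]ᵀ = [-29594, -3440, -415]ᵀ.
Solving the 3×3 system (Gaussian elimination) gives c₂ = -7307/5082, c₁ = 213/121, c₀ = 8665/2541.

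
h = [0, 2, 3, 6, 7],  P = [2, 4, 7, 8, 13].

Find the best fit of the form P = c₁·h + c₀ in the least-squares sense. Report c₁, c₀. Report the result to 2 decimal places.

c₁ = 1.37, c₀ = 1.86

MᵀM·[c₁, c₀]ᵀ = MᵀP reads: 98·c₁ + 18·c₀ = 168;  18·c₁ + 5·c₀ = 34.
det = 98·5 − 18² = 166.
c₁ = (168·5 − 18·34)/166 = 114/83; c₀ = (98·34 − 18·168)/166 = 154/83.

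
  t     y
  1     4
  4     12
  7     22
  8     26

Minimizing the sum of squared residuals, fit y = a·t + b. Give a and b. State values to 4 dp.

From the data, Σt·t = 130, Σt = 20, Σ1 = 4.
For Xᵀy: Σt·y = 414, Σy = 64.
Δ = 130·4 − 20² = 120.
a = (414·4 − 20·64)/120 = 47/15; b = (130·64 − 20·414)/120 = 1/3.

a = 3.1333, b = 0.3333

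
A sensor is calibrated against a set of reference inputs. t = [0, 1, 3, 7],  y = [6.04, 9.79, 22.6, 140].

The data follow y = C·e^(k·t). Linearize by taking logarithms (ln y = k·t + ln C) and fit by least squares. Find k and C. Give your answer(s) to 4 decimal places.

Linearized form: ln y = k·t + ln C. From the 4 transformed points,
Σt = 11.0000, Σ(t)² = 59.0000, Σln y = 12.1394, Σt·ln y = 46.2267.
Equations: 59.0000·k + 11.0000·ln C = 46.2267;  11.0000·k + 4·ln C = 12.1394.
Solving (det = 115.0000): k = 0.44673, ln C = 1.80633, so C = exp(1.80633) = 6.08808.

k = 0.4467, C = 6.0881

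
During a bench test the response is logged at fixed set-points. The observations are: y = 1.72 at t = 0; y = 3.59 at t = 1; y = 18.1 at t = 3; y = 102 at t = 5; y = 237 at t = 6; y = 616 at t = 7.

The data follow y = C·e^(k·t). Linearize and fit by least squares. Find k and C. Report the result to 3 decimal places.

k = 0.839, C = 1.587

Let Y = ln y. Fitting Y = k·t + ln C by least squares:
Σt = 22.0000, Σ(t)² = 120.0000, Σln y = 21.2327, Σt·ln y = 110.8618.
Normal system: [[120.0000, 22.0000]; [22.0000, 6]]·[k, ln C]ᵀ = [110.8618, 21.2327]ᵀ.
Slope k = (n·Σt·ln y − Σt·Σln y)/(n·Σ(t)² − (Σt)²) = (6·110.8618 − 22.0000·21.2327)/236.0000 = 0.83920; ln C = (Σln y − k·Σt)/n = 0.46169, so C = exp(0.46169) = 1.58676.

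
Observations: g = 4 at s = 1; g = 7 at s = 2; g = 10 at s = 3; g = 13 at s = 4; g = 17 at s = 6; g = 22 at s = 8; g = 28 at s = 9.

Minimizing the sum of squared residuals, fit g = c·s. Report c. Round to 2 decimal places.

AᵀA·[c]ᵀ = Aᵀg reads: 211·c = 630.
(Σs·s = 211, Σs·g = 630.)
Hence c = 630 / 211 ≈ 2.98578.

c = 2.99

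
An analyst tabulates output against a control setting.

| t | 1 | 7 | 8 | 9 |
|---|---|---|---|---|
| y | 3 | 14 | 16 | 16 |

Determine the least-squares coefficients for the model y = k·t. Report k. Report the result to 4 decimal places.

The normal equations are: 195·k = 373.
(Σt·t = 195, Σt·y = 373.)
Hence k = 373 / 195 ≈ 1.91282.

k = 1.9128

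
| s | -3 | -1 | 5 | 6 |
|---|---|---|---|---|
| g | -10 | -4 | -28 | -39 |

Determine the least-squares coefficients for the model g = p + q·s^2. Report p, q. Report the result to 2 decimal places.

With design matrix A, AᵀA = [[4, 71]; [71, 2003]] and Aᵀg = [-81, -2198]ᵀ.
Δ = 4·2003 − 71² = 2971.
p = ((-81)·2003 − 71·(-2198))/2971 = -6185/2971; q = (4·(-2198) − 71·(-81))/2971 = -3041/2971.

p = -2.08, q = -1.02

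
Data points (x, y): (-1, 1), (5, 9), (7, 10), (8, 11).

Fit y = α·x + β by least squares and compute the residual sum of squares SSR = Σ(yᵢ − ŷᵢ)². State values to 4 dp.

The normal equations are: 139·α + 19·β = 202;  19·α + 4·β = 31.
Eliminating β: 4·(row 1) − 19·(row 2) gives 195·α = 4·202 − 19·31 = 219, so α = 73/65.
Then β = (31 − 19·(73/65))/4 = 157/65.
Residuals: -19/65, 63/65, -18/65, -2/5; SSR = 82/65.

SSR = 1.2615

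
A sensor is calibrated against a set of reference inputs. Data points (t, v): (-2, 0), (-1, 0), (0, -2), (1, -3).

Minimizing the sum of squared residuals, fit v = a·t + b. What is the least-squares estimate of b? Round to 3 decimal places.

b = -1.800

Forming XᵀX = [[6, -2]; [-2, 4]] and Xᵀv = [-3, -5]ᵀ gives XᵀX·[a, b]ᵀ = Xᵀv.
Δ = 6·4 − (-2)² = 20.
a = ((-3)·4 − (-2)·(-5))/20 = -11/10; b = (6·(-5) − (-2)·(-3))/20 = -9/5.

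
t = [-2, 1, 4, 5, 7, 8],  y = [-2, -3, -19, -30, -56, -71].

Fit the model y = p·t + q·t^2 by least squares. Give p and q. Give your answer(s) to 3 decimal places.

Forming MᵀM = [[159, 1037]; [1037, 7395]] and Mᵀy = [-1185, -8353]ᵀ gives MᵀM·[p, q]ᵀ = Mᵀy.
Determinant 159·7395 − 1037² = 100436.
p = ((-1185)·7395 − 1037·(-8353))/100436 = -2971/2954; q = (159·(-8353) − 1037·(-1185))/100436 = -49641/50218.

p = -1.006, q = -0.989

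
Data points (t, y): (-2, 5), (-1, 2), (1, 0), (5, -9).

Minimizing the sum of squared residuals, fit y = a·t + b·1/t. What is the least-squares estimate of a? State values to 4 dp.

a = -1.9154

Compute the Gram sums: Σt·t = 31, Σt·1/t = 4, Σ1/t·1/t = 229/100.
Right-hand side: Σt·y = -57, Σ1/t·y = -63/10.
Eliminating b: (229/100)·(row 1) − 4·(row 2) gives (5499/100)·a = (229/100)·(-57) − 4·(-63/10) = -10533/100, so a = -3511/1833.
Then b = ((-63/10) − 4·(-3511/1833))/(229/100) = 1090/1833.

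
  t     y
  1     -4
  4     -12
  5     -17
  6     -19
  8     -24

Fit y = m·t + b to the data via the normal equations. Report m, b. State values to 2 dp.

m = -2.92, b = -1.19

Sums needed: Σt·t = 142, Σt = 24, Σ1 = 5.
And Σt·y = -443, Σy = -76.
AᵀA·[m, b]ᵀ = Aᵀy becomes [[142, 24]; [24, 5]]·[m, b]ᵀ = [-443, -76]ᵀ.
Eliminating b: 5·(row 1) − 24·(row 2) gives 134·m = 5·(-443) − 24·(-76) = -391, so m = -391/134.
Then b = ((-76) − 24·(-391/134))/5 = -80/67.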